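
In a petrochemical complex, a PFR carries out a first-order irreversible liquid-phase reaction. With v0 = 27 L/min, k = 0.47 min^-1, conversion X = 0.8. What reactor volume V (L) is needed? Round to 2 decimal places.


V = (v0/k) * ln(1/(1-X))
V = (27/0.47) * ln(1/(1-0.8))
V = 57.446809 * ln(5.0)
V = 57.446809 * 1.609438
V = 92.46 L


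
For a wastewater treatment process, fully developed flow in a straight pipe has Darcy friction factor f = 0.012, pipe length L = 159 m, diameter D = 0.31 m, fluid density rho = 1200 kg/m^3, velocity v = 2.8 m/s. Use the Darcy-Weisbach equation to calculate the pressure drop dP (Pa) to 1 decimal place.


dP = f * (L/D) * (rho*v^2/2)
dP = 0.012 * (159/0.31) * (1200*2.8^2/2)
L/D = 512.90322581
rho*v^2/2 = 1200*7.84/2 = 4704.0
dP = 0.012 * 512.90322581 * 4704.0
dP = 28952.4 Pa


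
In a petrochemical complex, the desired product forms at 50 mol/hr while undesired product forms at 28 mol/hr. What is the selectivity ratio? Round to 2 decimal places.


S = desired product rate / undesired product rate
S = 50 / 28
S = 1.79


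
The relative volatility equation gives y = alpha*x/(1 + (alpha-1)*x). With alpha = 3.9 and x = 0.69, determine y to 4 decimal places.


y = alpha*x / (1 + (alpha-1)*x)
y = 3.9*0.69 / (1 + (3.9-1)*0.69)
y = 2.691 / (1 + 2.001)
y = 2.691 / 3.001
y = 0.8967


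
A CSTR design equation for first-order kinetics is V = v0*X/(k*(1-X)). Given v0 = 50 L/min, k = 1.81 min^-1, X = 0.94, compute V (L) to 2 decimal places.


V = v0 * X / (k * (1 - X))
V = 50 * 0.94 / (1.81 * (1 - 0.94))
V = 47.0 / (1.81 * 0.06)
V = 47.0 / 0.1086
V = 432.78 L


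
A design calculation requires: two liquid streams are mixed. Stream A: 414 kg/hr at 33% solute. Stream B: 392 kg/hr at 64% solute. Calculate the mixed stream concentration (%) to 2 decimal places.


Mass balance on solute: F1*x1 + F2*x2 = F3*x3
F3 = F1 + F2 = 414 + 392 = 806 kg/hr
x3 = (F1*x1 + F2*x2)/F3
x3 = (414*0.33 + 392*0.64) / 806
x3 = 48.08%


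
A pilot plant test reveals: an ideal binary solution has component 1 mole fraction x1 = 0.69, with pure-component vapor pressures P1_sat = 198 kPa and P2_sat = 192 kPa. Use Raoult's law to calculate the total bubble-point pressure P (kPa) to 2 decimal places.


P = x1*P1_sat + x2*P2_sat
x2 = 1 - x1 = 1 - 0.69 = 0.31
P = 0.69*198 + 0.31*192
P = 136.62 + 59.52
P = 196.14 kPa


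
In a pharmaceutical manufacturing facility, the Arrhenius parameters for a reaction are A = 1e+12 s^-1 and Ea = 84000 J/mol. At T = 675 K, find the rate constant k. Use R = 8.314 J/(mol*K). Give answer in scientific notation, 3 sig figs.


k = A * exp(-Ea/(R*T))
k = 1e+12 * exp(-84000 / (8.314 * 675))
k = 1e+12 * exp(-14.968059)
k = 3.16e+05


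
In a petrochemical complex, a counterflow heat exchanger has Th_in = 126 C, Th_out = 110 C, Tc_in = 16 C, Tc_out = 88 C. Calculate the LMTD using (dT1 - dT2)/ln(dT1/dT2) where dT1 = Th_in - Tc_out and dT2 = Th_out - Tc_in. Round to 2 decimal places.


dT1 = Th_in - Tc_out = 126 - 88 = 38
dT2 = Th_out - Tc_in = 110 - 16 = 94
LMTD = (dT1 - dT2) / ln(dT1/dT2)
LMTD = (38 - 94) / ln(38/94)
LMTD = 61.83 K


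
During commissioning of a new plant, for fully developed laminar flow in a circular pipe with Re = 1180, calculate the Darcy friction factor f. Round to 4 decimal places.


f = 64 / Re
f = 64 / 1180
f = 0.0542


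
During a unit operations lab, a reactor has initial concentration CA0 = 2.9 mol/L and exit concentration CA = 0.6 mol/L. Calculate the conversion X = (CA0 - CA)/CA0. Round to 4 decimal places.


X = (CA0 - CA) / CA0
X = (2.9 - 0.6) / 2.9
X = 2.3 / 2.9
X = 0.7931


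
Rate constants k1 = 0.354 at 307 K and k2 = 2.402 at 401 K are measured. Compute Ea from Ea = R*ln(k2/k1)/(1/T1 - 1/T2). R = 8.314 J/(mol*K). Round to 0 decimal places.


Ea = R * ln(k2/k1) / (1/T1 - 1/T2)
ln(k2/k1) = ln(2.402/0.354) = 1.9147601
1/T1 - 1/T2 = 1/307 - 1/401 = 0.000763563404
Ea = 8.314 * 1.9147601 / 0.000763563404
Ea = 20849 J/mol


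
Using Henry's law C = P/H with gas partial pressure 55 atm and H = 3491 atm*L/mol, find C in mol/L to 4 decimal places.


C = P / H
C = 55 / 3491
C = 0.0158 mol/L


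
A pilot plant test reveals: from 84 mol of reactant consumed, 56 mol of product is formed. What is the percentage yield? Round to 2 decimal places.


Yield = (moles product / moles consumed) * 100%
Yield = (56 / 84) * 100
Yield = 0.6667 * 100
Yield = 66.67%


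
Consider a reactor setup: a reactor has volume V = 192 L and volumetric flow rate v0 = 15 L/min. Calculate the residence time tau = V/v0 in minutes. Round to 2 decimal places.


tau = V / v0
tau = 192 / 15
tau = 12.80 min


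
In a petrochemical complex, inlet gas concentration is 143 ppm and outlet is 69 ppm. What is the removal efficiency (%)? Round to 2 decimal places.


Efficiency = (G_in - G_out) / G_in * 100%
Efficiency = (143 - 69) / 143 * 100
Efficiency = 74 / 143 * 100
Efficiency = 51.75%


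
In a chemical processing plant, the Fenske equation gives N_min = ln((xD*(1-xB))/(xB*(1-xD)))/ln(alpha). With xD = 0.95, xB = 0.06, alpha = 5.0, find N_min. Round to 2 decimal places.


N_min = ln((xD*(1-xB))/(xB*(1-xD))) / ln(alpha)
Numerator inside ln: 0.893 / 0.003 = 297.666667
ln(297.666667) = 5.695974
ln(alpha) = ln(5.0) = 1.609438
N_min = 5.695974 / 1.609438 = 3.54


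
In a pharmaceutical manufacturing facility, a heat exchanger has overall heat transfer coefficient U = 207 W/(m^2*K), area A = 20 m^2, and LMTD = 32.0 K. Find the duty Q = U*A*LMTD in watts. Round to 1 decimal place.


Q = U * A * LMTD
Q = 207 * 20 * 32.0
Q = 132480.0 W


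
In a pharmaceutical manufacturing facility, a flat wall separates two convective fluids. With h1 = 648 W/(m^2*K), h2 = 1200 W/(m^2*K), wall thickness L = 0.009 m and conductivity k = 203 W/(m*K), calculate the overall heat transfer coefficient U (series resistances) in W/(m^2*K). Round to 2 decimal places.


1/U = 1/h1 + L/k + 1/h2
1/U = 1/648 + 0.009/203 + 1/1200
1/U = 0.0015432099 + 4.4335e-05 + 0.0008333333
1/U = 0.0024208782
U = 413.07 W/(m^2*K)


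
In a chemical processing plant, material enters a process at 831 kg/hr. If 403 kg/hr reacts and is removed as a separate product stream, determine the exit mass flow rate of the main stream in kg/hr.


Steady-state mass balance on the main outlet: F_out = F_in - F_removed
F_out = 831 - 403
F_out = 428 kg/hr


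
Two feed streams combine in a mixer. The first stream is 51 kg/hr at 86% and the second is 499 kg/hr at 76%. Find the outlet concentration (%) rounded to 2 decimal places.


Mass balance on solute: F1*x1 + F2*x2 = F3*x3
F3 = F1 + F2 = 51 + 499 = 550 kg/hr
x3 = (F1*x1 + F2*x2)/F3
x3 = (51*0.86 + 499*0.76) / 550
x3 = 76.93%


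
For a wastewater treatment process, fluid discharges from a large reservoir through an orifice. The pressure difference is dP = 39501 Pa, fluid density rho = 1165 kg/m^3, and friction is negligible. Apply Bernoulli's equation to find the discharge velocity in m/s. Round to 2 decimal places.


v = sqrt(2*dP/rho)
v = sqrt(2*39501/1165)
v = sqrt(67.812876)
v = 8.23 m/s


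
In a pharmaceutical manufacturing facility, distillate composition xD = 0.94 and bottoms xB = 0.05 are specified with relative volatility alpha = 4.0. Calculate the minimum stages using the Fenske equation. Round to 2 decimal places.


N_min = ln((xD*(1-xB))/(xB*(1-xD))) / ln(alpha)
Numerator inside ln: 0.893 / 0.003 = 297.666667
ln(297.666667) = 5.695974
ln(alpha) = ln(4.0) = 1.386294
N_min = 5.695974 / 1.386294 = 4.11


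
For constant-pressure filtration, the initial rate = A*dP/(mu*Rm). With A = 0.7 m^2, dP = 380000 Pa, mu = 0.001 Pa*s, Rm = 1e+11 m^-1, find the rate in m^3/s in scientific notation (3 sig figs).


rate = A * dP / (mu * Rm)
rate = 0.7 * 380000 / (0.001 * 1e+11)
rate = 266000.0 / 1.000e+08
rate = 2.66e-03 m^3/s


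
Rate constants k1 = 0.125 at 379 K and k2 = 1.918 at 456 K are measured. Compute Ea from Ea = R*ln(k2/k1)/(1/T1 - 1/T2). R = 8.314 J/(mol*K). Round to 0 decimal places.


Ea = R * ln(k2/k1) / (1/T1 - 1/T2)
ln(k2/k1) = ln(1.918/0.125) = 2.7307245
1/T1 - 1/T2 = 1/379 - 1/456 = 0.000445539971
Ea = 8.314 * 2.7307245 / 0.000445539971
Ea = 50957 J/mol


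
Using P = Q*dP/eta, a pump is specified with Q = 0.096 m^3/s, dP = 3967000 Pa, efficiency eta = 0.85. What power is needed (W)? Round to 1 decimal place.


P = Q * dP / eta
P = 0.096 * 3967000 / 0.85
P = 380832.0 / 0.85
P = 448037.6 W


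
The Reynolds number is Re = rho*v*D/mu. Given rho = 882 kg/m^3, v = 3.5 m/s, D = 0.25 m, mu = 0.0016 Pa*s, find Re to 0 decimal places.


Re = rho * v * D / mu
Re = 882 * 3.5 * 0.25 / 0.0016
Re = 771.75 / 0.0016
Re = 482344


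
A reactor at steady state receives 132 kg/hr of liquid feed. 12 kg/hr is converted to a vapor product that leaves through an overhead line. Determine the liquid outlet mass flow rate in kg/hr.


Steady-state mass balance on the main outlet: F_out = F_in - F_removed
F_out = 132 - 12
F_out = 120 kg/hr


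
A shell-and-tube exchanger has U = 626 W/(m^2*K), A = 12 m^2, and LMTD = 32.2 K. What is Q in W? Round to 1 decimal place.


Q = U * A * LMTD
Q = 626 * 12 * 32.2
Q = 241886.4 W


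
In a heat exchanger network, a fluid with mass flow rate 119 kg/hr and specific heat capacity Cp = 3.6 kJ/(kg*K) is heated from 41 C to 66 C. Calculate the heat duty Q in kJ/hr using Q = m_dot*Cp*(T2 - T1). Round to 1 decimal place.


Q = m_dot * Cp * (T2 - T1)
Q = 119 * 3.6 * (66 - 41)
Q = 119 * 3.6 * 25
Q = 10710.0 kJ/hr


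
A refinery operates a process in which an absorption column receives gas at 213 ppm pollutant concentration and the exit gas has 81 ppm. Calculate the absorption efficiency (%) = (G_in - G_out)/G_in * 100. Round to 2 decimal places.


Efficiency = (G_in - G_out) / G_in * 100%
Efficiency = (213 - 81) / 213 * 100
Efficiency = 132 / 213 * 100
Efficiency = 61.97%


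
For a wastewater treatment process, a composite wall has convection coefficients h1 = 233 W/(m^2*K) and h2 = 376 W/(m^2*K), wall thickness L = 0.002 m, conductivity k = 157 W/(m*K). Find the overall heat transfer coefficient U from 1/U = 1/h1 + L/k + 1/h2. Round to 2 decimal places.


1/U = 1/h1 + L/k + 1/h2
1/U = 1/233 + 0.002/157 + 1/376
1/U = 0.0042918455 + 1.27389e-05 + 0.0026595745
1/U = 0.0069641589
U = 143.59 W/(m^2*K)


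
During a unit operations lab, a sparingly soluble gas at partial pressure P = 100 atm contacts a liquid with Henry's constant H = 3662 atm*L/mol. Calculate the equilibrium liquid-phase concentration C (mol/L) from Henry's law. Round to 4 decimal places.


C = P / H
C = 100 / 3662
C = 0.0273 mol/L


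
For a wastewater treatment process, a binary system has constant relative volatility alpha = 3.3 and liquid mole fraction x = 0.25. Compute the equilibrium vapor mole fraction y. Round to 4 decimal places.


y = alpha*x / (1 + (alpha-1)*x)
y = 3.3*0.25 / (1 + (3.3-1)*0.25)
y = 0.825 / (1 + 0.575)
y = 0.825 / 1.575
y = 0.5238


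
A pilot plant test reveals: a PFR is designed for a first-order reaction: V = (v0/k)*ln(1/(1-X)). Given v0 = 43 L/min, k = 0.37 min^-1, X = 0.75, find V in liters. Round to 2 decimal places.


V = (v0/k) * ln(1/(1-X))
V = (43/0.37) * ln(1/(1-0.75))
V = 116.216216 * ln(4.0)
V = 116.216216 * 1.386294
V = 161.11 L


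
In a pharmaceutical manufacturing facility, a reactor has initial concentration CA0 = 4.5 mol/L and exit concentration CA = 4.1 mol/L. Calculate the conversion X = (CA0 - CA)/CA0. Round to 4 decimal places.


X = (CA0 - CA) / CA0
X = (4.5 - 4.1) / 4.5
X = 0.4 / 4.5
X = 0.0889


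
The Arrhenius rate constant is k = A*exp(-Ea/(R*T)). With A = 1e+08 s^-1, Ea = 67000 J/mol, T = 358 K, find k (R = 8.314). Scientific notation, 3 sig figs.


k = A * exp(-Ea/(R*T))
k = 1e+08 * exp(-67000 / (8.314 * 358))
k = 1e+08 * exp(-22.510325)
k = 1.67e-02


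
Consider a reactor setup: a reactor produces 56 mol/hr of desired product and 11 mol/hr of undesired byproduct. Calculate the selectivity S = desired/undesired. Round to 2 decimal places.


S = desired product rate / undesired product rate
S = 56 / 11
S = 5.09


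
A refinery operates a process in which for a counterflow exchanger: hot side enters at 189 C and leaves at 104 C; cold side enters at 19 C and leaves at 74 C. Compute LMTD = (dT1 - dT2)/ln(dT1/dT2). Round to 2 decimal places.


dT1 = Th_in - Tc_out = 189 - 74 = 115
dT2 = Th_out - Tc_in = 104 - 19 = 85
LMTD = (dT1 - dT2) / ln(dT1/dT2)
LMTD = (115 - 85) / ln(115/85)
LMTD = 99.25 K


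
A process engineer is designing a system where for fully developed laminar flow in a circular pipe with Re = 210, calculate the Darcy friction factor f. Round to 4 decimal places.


f = 64 / Re
f = 64 / 210
f = 0.3048


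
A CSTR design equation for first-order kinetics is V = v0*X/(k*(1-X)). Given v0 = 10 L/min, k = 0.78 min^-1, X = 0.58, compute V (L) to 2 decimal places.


V = v0 * X / (k * (1 - X))
V = 10 * 0.58 / (0.78 * (1 - 0.58))
V = 5.8 / (0.78 * 0.42)
V = 5.8 / 0.3276
V = 17.70 L


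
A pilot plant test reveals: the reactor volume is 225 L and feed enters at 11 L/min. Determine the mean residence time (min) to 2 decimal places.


tau = V / v0
tau = 225 / 11
tau = 20.45 min


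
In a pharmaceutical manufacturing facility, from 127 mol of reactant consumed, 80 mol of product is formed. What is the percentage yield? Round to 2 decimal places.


Yield = (moles product / moles consumed) * 100%
Yield = (80 / 127) * 100
Yield = 0.6299 * 100
Yield = 62.99%


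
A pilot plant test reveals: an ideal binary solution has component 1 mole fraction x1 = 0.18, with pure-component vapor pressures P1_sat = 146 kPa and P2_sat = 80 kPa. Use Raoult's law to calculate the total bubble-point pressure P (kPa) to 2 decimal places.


P = x1*P1_sat + x2*P2_sat
x2 = 1 - x1 = 1 - 0.18 = 0.82
P = 0.18*146 + 0.82*80
P = 26.28 + 65.6
P = 91.88 kPa


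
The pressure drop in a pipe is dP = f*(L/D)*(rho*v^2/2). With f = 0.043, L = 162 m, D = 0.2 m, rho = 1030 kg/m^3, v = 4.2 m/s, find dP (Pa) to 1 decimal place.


dP = f * (L/D) * (rho*v^2/2)
dP = 0.043 * (162/0.2) * (1030*4.2^2/2)
L/D = 810.0
rho*v^2/2 = 1030*17.64/2 = 9084.6
dP = 0.043 * 810.0 * 9084.6
dP = 316416.6 Pa


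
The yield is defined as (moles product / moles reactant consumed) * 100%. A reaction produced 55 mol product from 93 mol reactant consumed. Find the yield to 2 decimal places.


Yield = (moles product / moles consumed) * 100%
Yield = (55 / 93) * 100
Yield = 0.5914 * 100
Yield = 59.14%


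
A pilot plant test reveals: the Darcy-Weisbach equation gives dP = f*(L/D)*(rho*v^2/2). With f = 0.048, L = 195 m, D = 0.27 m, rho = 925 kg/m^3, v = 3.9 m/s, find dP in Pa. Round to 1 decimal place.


dP = f * (L/D) * (rho*v^2/2)
dP = 0.048 * (195/0.27) * (925*3.9^2/2)
L/D = 722.22222222
rho*v^2/2 = 925*15.21/2 = 7034.625
dP = 0.048 * 722.22222222 * 7034.625
dP = 243867.0 Pa


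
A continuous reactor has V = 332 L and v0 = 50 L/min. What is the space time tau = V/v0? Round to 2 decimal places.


tau = V / v0
tau = 332 / 50
tau = 6.64 min


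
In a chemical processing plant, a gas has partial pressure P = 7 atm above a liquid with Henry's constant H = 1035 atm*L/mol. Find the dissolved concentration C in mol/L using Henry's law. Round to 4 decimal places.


C = P / H
C = 7 / 1035
C = 0.0068 mol/L


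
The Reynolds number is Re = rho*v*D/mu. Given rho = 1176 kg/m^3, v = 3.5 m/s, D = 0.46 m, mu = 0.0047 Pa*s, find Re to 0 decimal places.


Re = rho * v * D / mu
Re = 1176 * 3.5 * 0.46 / 0.0047
Re = 1893.36 / 0.0047
Re = 402843


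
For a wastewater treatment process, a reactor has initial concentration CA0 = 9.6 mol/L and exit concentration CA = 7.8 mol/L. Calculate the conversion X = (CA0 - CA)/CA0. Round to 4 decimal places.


X = (CA0 - CA) / CA0
X = (9.6 - 7.8) / 9.6
X = 1.8 / 9.6
X = 0.1875


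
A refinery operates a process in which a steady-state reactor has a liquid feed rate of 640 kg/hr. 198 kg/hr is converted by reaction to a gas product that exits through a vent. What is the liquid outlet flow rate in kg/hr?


Steady-state mass balance on the main outlet: F_out = F_in - F_removed
F_out = 640 - 198
F_out = 442 kg/hr


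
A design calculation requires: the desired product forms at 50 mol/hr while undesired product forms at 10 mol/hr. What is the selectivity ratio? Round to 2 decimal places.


S = desired product rate / undesired product rate
S = 50 / 10
S = 5.00


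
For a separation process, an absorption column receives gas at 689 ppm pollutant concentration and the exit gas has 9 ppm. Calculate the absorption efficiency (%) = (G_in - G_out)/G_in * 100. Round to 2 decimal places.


Efficiency = (G_in - G_out) / G_in * 100%
Efficiency = (689 - 9) / 689 * 100
Efficiency = 680 / 689 * 100
Efficiency = 98.69%


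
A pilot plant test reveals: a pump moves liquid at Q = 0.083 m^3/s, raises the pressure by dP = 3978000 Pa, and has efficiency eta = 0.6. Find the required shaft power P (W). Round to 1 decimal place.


P = Q * dP / eta
P = 0.083 * 3978000 / 0.6
P = 330174.0 / 0.6
P = 550290.0 W


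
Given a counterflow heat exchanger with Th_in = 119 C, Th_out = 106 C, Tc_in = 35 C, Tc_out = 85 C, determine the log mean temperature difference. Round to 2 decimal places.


dT1 = Th_in - Tc_out = 119 - 85 = 34
dT2 = Th_out - Tc_in = 106 - 35 = 71
LMTD = (dT1 - dT2) / ln(dT1/dT2)
LMTD = (34 - 71) / ln(34/71)
LMTD = 50.25 K


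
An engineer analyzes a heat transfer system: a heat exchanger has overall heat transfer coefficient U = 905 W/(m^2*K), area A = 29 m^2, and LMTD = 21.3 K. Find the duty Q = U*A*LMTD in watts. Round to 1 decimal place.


Q = U * A * LMTD
Q = 905 * 29 * 21.3
Q = 559018.5 W


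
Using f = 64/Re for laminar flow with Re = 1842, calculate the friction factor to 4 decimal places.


f = 64 / Re
f = 64 / 1842
f = 0.0347


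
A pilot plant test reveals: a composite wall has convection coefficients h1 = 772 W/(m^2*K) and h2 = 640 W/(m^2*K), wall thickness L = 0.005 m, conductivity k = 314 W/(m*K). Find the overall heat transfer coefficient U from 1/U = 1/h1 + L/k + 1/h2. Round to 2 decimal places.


1/U = 1/h1 + L/k + 1/h2
1/U = 1/772 + 0.005/314 + 1/640
1/U = 0.0012953368 + 1.59236e-05 + 0.0015625
1/U = 0.0028737604
U = 347.98 W/(m^2*K)


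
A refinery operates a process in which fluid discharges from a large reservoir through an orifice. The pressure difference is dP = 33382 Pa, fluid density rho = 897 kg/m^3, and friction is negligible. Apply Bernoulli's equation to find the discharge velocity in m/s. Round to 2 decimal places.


v = sqrt(2*dP/rho)
v = sqrt(2*33382/897)
v = sqrt(74.430323)
v = 8.63 m/s


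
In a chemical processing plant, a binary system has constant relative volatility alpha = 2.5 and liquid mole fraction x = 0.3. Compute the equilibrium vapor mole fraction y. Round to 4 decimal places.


y = alpha*x / (1 + (alpha-1)*x)
y = 2.5*0.3 / (1 + (2.5-1)*0.3)
y = 0.75 / (1 + 0.45)
y = 0.75 / 1.45
y = 0.5172


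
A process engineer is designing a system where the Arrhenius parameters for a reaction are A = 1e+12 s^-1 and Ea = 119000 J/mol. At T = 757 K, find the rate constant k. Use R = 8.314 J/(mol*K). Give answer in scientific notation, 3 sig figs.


k = A * exp(-Ea/(R*T))
k = 1e+12 * exp(-119000 / (8.314 * 757))
k = 1e+12 * exp(-18.907803)
k = 6.14e+03


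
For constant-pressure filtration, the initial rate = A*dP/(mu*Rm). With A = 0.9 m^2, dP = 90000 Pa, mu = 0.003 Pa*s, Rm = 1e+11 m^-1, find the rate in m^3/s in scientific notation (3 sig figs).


rate = A * dP / (mu * Rm)
rate = 0.9 * 90000 / (0.003 * 1e+11)
rate = 81000.0 / 3.000e+08
rate = 2.70e-04 m^3/s


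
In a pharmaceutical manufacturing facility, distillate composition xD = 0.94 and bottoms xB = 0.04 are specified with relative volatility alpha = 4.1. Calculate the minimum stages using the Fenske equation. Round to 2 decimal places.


N_min = ln((xD*(1-xB))/(xB*(1-xD))) / ln(alpha)
Numerator inside ln: 0.9024 / 0.0024 = 376.0
ln(376.0) = 5.929589
ln(alpha) = ln(4.1) = 1.410987
N_min = 5.929589 / 1.410987 = 4.20


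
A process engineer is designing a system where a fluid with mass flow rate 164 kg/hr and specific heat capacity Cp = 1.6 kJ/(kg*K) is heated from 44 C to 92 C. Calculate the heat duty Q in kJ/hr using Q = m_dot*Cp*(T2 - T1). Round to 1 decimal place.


Q = m_dot * Cp * (T2 - T1)
Q = 164 * 1.6 * (92 - 44)
Q = 164 * 1.6 * 48
Q = 12595.2 kJ/hr


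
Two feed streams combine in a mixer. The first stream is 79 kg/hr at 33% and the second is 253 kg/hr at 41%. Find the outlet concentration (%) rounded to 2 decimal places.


Mass balance on solute: F1*x1 + F2*x2 = F3*x3
F3 = F1 + F2 = 79 + 253 = 332 kg/hr
x3 = (F1*x1 + F2*x2)/F3
x3 = (79*0.33 + 253*0.41) / 332
x3 = 39.10%


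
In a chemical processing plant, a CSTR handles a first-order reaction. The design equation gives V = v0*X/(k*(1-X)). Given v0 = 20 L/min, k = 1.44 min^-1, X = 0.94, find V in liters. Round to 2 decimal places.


V = v0 * X / (k * (1 - X))
V = 20 * 0.94 / (1.44 * (1 - 0.94))
V = 18.8 / (1.44 * 0.06)
V = 18.8 / 0.0864
V = 217.59 L


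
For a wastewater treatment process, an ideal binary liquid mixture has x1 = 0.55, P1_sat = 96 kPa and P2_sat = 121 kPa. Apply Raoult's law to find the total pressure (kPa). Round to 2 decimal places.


P = x1*P1_sat + x2*P2_sat
x2 = 1 - x1 = 1 - 0.55 = 0.45
P = 0.55*96 + 0.45*121
P = 52.8 + 54.45
P = 107.25 kPa


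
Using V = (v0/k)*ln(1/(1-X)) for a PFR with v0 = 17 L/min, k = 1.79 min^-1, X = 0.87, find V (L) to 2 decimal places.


V = (v0/k) * ln(1/(1-X))
V = (17/1.79) * ln(1/(1-0.87))
V = 9.497207 * ln(7.692308)
V = 9.497207 * 2.040221
V = 19.38 L


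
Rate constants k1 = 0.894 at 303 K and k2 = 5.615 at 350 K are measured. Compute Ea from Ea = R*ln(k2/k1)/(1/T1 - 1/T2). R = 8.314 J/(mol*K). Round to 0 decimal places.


Ea = R * ln(k2/k1) / (1/T1 - 1/T2)
ln(k2/k1) = ln(5.615/0.894) = 1.8374911
1/T1 - 1/T2 = 1/303 - 1/350 = 0.000443187176
Ea = 8.314 * 1.8374911 / 0.000443187176
Ea = 34471 J/mol


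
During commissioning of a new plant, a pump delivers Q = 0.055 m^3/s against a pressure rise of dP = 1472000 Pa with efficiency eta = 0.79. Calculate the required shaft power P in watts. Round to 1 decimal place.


P = Q * dP / eta
P = 0.055 * 1472000 / 0.79
P = 80960.0 / 0.79
P = 102481.0 W


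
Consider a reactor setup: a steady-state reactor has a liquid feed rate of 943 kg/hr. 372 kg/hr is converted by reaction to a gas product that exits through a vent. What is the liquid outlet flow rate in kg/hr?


Steady-state mass balance on the main outlet: F_out = F_in - F_removed
F_out = 943 - 372
F_out = 571 kg/hr


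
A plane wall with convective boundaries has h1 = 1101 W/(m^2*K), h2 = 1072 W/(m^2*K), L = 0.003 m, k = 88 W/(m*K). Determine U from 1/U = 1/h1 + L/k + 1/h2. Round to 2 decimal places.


1/U = 1/h1 + L/k + 1/h2
1/U = 1/1101 + 0.003/88 + 1/1072
1/U = 0.0009082652 + 3.40909e-05 + 0.0009328358
1/U = 0.0018751919
U = 533.28 W/(m^2*K)


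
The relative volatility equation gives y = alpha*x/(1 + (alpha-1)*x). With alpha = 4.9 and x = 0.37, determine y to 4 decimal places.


y = alpha*x / (1 + (alpha-1)*x)
y = 4.9*0.37 / (1 + (4.9-1)*0.37)
y = 1.813 / (1 + 1.443)
y = 1.813 / 2.443
y = 0.7421


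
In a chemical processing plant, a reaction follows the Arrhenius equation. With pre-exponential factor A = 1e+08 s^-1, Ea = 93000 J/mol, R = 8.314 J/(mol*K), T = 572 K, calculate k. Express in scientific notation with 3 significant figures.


k = A * exp(-Ea/(R*T))
k = 1e+08 * exp(-93000 / (8.314 * 572))
k = 1e+08 * exp(-19.555859)
k = 3.21e-01


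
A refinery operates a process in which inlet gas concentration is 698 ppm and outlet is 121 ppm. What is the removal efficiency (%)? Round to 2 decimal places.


Efficiency = (G_in - G_out) / G_in * 100%
Efficiency = (698 - 121) / 698 * 100
Efficiency = 577 / 698 * 100
Efficiency = 82.66%


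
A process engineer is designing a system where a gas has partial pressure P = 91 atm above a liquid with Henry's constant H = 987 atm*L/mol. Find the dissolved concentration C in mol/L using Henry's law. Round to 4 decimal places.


C = P / H
C = 91 / 987
C = 0.0922 mol/L


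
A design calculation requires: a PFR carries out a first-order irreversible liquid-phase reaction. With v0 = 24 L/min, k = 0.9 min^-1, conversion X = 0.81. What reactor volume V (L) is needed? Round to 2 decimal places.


V = (v0/k) * ln(1/(1-X))
V = (24/0.9) * ln(1/(1-0.81))
V = 26.666667 * ln(5.263158)
V = 26.666667 * 1.660731
V = 44.29 L


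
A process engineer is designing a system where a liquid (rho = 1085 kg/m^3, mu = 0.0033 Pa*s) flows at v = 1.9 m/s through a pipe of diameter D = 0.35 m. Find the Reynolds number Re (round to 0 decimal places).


Re = rho * v * D / mu
Re = 1085 * 1.9 * 0.35 / 0.0033
Re = 721.525 / 0.0033
Re = 218644


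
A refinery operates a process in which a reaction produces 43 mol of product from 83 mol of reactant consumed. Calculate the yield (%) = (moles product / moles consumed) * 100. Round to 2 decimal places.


Yield = (moles product / moles consumed) * 100%
Yield = (43 / 83) * 100
Yield = 0.5181 * 100
Yield = 51.81%


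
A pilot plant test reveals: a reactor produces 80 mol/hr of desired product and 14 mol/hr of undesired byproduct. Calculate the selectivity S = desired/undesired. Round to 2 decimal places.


S = desired product rate / undesired product rate
S = 80 / 14
S = 5.71


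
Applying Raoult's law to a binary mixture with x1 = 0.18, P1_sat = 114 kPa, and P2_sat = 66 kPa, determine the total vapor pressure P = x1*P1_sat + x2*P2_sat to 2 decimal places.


P = x1*P1_sat + x2*P2_sat
x2 = 1 - x1 = 1 - 0.18 = 0.82
P = 0.18*114 + 0.82*66
P = 20.52 + 54.12
P = 74.64 kPa


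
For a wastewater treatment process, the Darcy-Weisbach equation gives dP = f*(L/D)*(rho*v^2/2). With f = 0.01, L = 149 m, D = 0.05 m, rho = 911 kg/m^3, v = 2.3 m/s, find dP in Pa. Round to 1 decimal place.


dP = f * (L/D) * (rho*v^2/2)
dP = 0.01 * (149/0.05) * (911*2.3^2/2)
L/D = 2980.0
rho*v^2/2 = 911*5.29/2 = 2409.595
dP = 0.01 * 2980.0 * 2409.595
dP = 71805.9 Pa


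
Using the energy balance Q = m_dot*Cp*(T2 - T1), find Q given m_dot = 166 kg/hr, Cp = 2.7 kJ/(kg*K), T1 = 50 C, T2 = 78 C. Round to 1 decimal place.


Q = m_dot * Cp * (T2 - T1)
Q = 166 * 2.7 * (78 - 50)
Q = 166 * 2.7 * 28
Q = 12549.6 kJ/hr


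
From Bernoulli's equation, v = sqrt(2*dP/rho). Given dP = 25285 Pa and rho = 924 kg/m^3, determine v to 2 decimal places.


v = sqrt(2*dP/rho)
v = sqrt(2*25285/924)
v = sqrt(54.729437)
v = 7.40 m/s


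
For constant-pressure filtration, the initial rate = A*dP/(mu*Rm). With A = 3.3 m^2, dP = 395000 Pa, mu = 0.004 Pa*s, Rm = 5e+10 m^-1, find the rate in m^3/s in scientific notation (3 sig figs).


rate = A * dP / (mu * Rm)
rate = 3.3 * 395000 / (0.004 * 5e+10)
rate = 1303500.0 / 2.000e+08
rate = 6.52e-03 m^3/s


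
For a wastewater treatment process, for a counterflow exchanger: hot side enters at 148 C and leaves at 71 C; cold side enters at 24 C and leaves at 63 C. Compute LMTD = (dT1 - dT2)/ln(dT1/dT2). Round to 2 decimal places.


dT1 = Th_in - Tc_out = 148 - 63 = 85
dT2 = Th_out - Tc_in = 71 - 24 = 47
LMTD = (dT1 - dT2) / ln(dT1/dT2)
LMTD = (85 - 47) / ln(85/47)
LMTD = 64.13 K


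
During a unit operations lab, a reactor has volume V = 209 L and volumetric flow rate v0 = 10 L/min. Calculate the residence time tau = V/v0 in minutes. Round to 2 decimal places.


tau = V / v0
tau = 209 / 10
tau = 20.90 min


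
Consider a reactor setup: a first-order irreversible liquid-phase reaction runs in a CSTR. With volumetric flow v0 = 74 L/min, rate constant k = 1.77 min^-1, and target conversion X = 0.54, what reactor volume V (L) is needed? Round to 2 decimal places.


V = v0 * X / (k * (1 - X))
V = 74 * 0.54 / (1.77 * (1 - 0.54))
V = 39.96 / (1.77 * 0.46)
V = 39.96 / 0.8142
V = 49.08 L


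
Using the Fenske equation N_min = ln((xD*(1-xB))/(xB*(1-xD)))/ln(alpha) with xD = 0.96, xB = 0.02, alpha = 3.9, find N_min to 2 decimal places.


N_min = ln((xD*(1-xB))/(xB*(1-xD))) / ln(alpha)
Numerator inside ln: 0.9408 / 0.0008 = 1176.0
ln(1176.0) = 7.069874
ln(alpha) = ln(3.9) = 1.360977
N_min = 7.069874 / 1.360977 = 5.19


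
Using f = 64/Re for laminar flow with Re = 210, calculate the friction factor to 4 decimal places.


f = 64 / Re
f = 64 / 210
f = 0.3048


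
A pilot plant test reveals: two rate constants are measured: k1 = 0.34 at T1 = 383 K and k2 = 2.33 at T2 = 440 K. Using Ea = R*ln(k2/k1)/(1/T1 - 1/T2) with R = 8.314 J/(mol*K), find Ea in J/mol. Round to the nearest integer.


Ea = R * ln(k2/k1) / (1/T1 - 1/T2)
ln(k2/k1) = ln(2.33/0.34) = 1.9246779
1/T1 - 1/T2 = 1/383 - 1/440 = 0.000338238785
Ea = 8.314 * 1.9246779 / 0.000338238785
Ea = 47309 J/mol


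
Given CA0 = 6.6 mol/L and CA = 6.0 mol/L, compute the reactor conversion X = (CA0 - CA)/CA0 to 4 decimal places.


X = (CA0 - CA) / CA0
X = (6.6 - 6.0) / 6.6
X = 0.6 / 6.6
X = 0.0909


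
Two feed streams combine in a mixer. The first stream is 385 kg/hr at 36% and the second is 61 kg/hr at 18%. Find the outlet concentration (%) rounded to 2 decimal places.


Mass balance on solute: F1*x1 + F2*x2 = F3*x3
F3 = F1 + F2 = 385 + 61 = 446 kg/hr
x3 = (F1*x1 + F2*x2)/F3
x3 = (385*0.36 + 61*0.18) / 446
x3 = 33.54%


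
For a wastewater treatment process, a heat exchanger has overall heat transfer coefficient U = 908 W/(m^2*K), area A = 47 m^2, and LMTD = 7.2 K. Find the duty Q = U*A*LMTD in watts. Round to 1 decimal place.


Q = U * A * LMTD
Q = 908 * 47 * 7.2
Q = 307267.2 W


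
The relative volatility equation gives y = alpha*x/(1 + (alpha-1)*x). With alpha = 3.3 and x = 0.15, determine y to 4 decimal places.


y = alpha*x / (1 + (alpha-1)*x)
y = 3.3*0.15 / (1 + (3.3-1)*0.15)
y = 0.495 / (1 + 0.345)
y = 0.495 / 1.345
y = 0.3680


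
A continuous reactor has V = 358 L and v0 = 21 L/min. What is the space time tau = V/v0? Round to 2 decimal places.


tau = V / v0
tau = 358 / 21
tau = 17.05 min


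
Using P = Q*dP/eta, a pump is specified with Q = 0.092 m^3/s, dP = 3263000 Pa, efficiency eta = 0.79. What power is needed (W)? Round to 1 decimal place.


P = Q * dP / eta
P = 0.092 * 3263000 / 0.79
P = 300196.0 / 0.79
P = 379994.9 W


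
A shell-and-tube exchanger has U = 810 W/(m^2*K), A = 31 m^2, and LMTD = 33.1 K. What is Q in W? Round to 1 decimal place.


Q = U * A * LMTD
Q = 810 * 31 * 33.1
Q = 831141.0 W


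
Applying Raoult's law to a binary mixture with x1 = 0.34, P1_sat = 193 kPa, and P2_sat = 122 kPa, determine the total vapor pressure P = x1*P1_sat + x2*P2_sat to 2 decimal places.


P = x1*P1_sat + x2*P2_sat
x2 = 1 - x1 = 1 - 0.34 = 0.66
P = 0.34*193 + 0.66*122
P = 65.62 + 80.52
P = 146.14 kPa


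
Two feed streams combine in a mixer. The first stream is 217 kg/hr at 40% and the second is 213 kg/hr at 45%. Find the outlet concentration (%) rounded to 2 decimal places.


Mass balance on solute: F1*x1 + F2*x2 = F3*x3
F3 = F1 + F2 = 217 + 213 = 430 kg/hr
x3 = (F1*x1 + F2*x2)/F3
x3 = (217*0.4 + 213*0.45) / 430
x3 = 42.48%


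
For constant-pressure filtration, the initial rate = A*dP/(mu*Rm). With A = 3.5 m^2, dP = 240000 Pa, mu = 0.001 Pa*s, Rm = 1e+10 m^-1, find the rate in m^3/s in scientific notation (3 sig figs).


rate = A * dP / (mu * Rm)
rate = 3.5 * 240000 / (0.001 * 1e+10)
rate = 840000.0 / 1.000e+07
rate = 8.40e-02 m^3/s


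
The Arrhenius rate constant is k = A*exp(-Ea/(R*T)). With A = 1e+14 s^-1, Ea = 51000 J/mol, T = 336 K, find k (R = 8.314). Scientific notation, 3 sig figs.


k = A * exp(-Ea/(R*T))
k = 1e+14 * exp(-51000 / (8.314 * 336))
k = 1e+14 * exp(-18.256641)
k = 1.18e+06


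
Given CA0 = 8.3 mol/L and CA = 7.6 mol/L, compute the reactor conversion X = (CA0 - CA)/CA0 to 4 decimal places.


X = (CA0 - CA) / CA0
X = (8.3 - 7.6) / 8.3
X = 0.7 / 8.3
X = 0.0843


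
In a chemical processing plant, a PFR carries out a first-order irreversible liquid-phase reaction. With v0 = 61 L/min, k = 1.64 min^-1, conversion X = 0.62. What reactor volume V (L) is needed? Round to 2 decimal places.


V = (v0/k) * ln(1/(1-X))
V = (61/1.64) * ln(1/(1-0.62))
V = 37.195122 * ln(2.631579)
V = 37.195122 * 0.967584
V = 35.99 L


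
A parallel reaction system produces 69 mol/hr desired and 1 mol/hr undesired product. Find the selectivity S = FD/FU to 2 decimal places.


S = desired product rate / undesired product rate
S = 69 / 1
S = 69.00


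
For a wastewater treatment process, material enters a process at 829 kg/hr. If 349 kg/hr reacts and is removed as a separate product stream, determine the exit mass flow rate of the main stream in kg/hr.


Steady-state mass balance on the main outlet: F_out = F_in - F_removed
F_out = 829 - 349
F_out = 480 kg/hr


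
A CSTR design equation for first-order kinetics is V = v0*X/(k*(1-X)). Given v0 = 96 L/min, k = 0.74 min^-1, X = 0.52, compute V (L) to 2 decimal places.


V = v0 * X / (k * (1 - X))
V = 96 * 0.52 / (0.74 * (1 - 0.52))
V = 49.92 / (0.74 * 0.48)
V = 49.92 / 0.3552
V = 140.54 L


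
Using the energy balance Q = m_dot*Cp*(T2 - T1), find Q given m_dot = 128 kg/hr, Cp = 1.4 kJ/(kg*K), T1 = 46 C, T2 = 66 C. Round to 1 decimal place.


Q = m_dot * Cp * (T2 - T1)
Q = 128 * 1.4 * (66 - 46)
Q = 128 * 1.4 * 20
Q = 3584.0 kJ/hr


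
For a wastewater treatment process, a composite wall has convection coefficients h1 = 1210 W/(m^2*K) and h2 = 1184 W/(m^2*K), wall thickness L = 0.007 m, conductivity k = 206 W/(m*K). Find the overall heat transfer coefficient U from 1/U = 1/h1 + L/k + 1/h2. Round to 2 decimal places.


1/U = 1/h1 + L/k + 1/h2
1/U = 1/1210 + 0.007/206 + 1/1184
1/U = 0.0008264463 + 3.39806e-05 + 0.0008445946
1/U = 0.0017050215
U = 586.50 W/(m^2*K)


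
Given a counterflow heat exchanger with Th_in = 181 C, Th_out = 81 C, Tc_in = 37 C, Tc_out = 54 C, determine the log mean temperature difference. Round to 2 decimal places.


dT1 = Th_in - Tc_out = 181 - 54 = 127
dT2 = Th_out - Tc_in = 81 - 37 = 44
LMTD = (dT1 - dT2) / ln(dT1/dT2)
LMTD = (127 - 44) / ln(127/44)
LMTD = 78.30 K


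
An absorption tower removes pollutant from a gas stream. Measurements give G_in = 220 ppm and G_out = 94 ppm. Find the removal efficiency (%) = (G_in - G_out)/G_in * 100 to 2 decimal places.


Efficiency = (G_in - G_out) / G_in * 100%
Efficiency = (220 - 94) / 220 * 100
Efficiency = 126 / 220 * 100
Efficiency = 57.27%


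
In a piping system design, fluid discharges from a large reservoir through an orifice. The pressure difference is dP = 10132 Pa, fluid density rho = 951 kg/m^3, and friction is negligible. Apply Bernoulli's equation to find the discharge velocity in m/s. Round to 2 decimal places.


v = sqrt(2*dP/rho)
v = sqrt(2*10132/951)
v = sqrt(21.308097)
v = 4.62 m/s


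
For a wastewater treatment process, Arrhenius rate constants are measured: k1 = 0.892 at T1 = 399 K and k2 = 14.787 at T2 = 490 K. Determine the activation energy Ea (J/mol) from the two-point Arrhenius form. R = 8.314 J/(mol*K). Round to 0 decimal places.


Ea = R * ln(k2/k1) / (1/T1 - 1/T2)
ln(k2/k1) = ln(14.787/0.892) = 2.8080376
1/T1 - 1/T2 = 1/399 - 1/490 = 0.000465449338
Ea = 8.314 * 2.8080376 / 0.000465449338
Ea = 50158 J/mol


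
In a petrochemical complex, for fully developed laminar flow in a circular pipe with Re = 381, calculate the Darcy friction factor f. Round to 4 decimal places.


f = 64 / Re
f = 64 / 381
f = 0.1680


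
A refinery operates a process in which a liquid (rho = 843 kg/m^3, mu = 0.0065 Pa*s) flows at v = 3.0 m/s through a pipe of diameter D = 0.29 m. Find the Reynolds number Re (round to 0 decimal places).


Re = rho * v * D / mu
Re = 843 * 3.0 * 0.29 / 0.0065
Re = 733.41 / 0.0065
Re = 112832


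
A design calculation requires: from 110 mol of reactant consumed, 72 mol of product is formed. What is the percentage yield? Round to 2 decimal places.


Yield = (moles product / moles consumed) * 100%
Yield = (72 / 110) * 100
Yield = 0.6545 * 100
Yield = 65.45%


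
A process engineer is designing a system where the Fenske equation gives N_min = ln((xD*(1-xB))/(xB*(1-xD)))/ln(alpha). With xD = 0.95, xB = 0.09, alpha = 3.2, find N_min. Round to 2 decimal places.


N_min = ln((xD*(1-xB))/(xB*(1-xD))) / ln(alpha)
Numerator inside ln: 0.8645 / 0.0045 = 192.111111
ln(192.111111) = 5.258074
ln(alpha) = ln(3.2) = 1.163151
N_min = 5.258074 / 1.163151 = 4.52


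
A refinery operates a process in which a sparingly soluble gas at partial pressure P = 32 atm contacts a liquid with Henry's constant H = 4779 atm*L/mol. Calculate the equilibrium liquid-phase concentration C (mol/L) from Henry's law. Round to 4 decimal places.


C = P / H
C = 32 / 4779
C = 0.0067 mol/L


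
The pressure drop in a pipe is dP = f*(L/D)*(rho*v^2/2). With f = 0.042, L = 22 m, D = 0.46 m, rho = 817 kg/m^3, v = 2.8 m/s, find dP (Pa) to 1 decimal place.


dP = f * (L/D) * (rho*v^2/2)
dP = 0.042 * (22/0.46) * (817*2.8^2/2)
L/D = 47.82608696
rho*v^2/2 = 817*7.84/2 = 3202.64
dP = 0.042 * 47.82608696 * 3202.64
dP = 6433.1 Pa


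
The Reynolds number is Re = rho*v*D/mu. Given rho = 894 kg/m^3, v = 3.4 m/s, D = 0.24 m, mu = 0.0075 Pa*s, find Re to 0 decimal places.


Re = rho * v * D / mu
Re = 894 * 3.4 * 0.24 / 0.0075
Re = 729.504 / 0.0075
Re = 97267


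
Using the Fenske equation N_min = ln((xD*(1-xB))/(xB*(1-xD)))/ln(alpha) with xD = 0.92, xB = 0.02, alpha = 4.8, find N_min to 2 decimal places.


N_min = ln((xD*(1-xB))/(xB*(1-xD))) / ln(alpha)
Numerator inside ln: 0.9016 / 0.0016 = 563.5
ln(563.5) = 6.334167
ln(alpha) = ln(4.8) = 1.568616
N_min = 6.334167 / 1.568616 = 4.04


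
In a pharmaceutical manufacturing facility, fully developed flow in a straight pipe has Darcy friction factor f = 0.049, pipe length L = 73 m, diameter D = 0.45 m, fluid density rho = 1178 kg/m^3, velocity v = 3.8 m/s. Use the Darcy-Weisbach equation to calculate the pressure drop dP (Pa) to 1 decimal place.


dP = f * (L/D) * (rho*v^2/2)
dP = 0.049 * (73/0.45) * (1178*3.8^2/2)
L/D = 162.22222222
rho*v^2/2 = 1178*14.44/2 = 8505.16
dP = 0.049 * 162.22222222 * 8505.16
dP = 67606.6 Pa


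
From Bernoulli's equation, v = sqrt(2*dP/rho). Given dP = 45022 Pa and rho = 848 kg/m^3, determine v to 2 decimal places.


v = sqrt(2*dP/rho)
v = sqrt(2*45022/848)
v = sqrt(106.183962)
v = 10.30 m/s


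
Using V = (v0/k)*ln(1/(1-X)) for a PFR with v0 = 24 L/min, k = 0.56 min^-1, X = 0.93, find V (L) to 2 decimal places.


V = (v0/k) * ln(1/(1-X))
V = (24/0.56) * ln(1/(1-0.93))
V = 42.857143 * ln(14.285714)
V = 42.857143 * 2.65926
V = 113.97 L


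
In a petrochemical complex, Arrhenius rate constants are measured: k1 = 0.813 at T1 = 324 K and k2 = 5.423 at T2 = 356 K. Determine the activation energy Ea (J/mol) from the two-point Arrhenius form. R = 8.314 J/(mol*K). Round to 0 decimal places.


Ea = R * ln(k2/k1) / (1/T1 - 1/T2)
ln(k2/k1) = ln(5.423/0.813) = 1.8976733
1/T1 - 1/T2 = 1/324 - 1/356 = 0.000277430989
Ea = 8.314 * 1.8976733 / 0.000277430989
Ea = 56869 J/mol


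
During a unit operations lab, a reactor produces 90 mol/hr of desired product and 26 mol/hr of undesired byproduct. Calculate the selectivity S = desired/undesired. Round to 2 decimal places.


S = desired product rate / undesired product rate
S = 90 / 26
S = 3.46


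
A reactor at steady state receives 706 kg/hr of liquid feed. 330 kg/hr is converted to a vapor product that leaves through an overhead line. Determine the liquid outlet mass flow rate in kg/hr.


Steady-state mass balance on the main outlet: F_out = F_in - F_removed
F_out = 706 - 330
F_out = 376 kg/hr


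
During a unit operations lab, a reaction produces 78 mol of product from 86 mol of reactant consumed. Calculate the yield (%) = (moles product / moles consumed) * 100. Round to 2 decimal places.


Yield = (moles product / moles consumed) * 100%
Yield = (78 / 86) * 100
Yield = 0.907 * 100
Yield = 90.70%
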